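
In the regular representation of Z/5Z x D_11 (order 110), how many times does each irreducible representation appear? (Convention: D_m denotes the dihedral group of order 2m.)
Each irreducible V_i of dimension d_i appears with multiplicity d_i, i.e. rho_reg = (direct sum over all irreducibles V_i) d_i V_i. The irreducible dimensions for Z/5Z x D_11 are 1, 1, 1, 1, 1, 1, 1, 1, 1, 1, 2, 2, 2, 2, 2, 2, 2, 2, 2, 2, 2, 2, 2, 2, 2, 2, 2, 2, 2, 2, 2, 2, 2, 2, 2: 10 irreducibles of dimension 1, each with multiplicity 1; 25 irreducibles of dimension 2, each with multiplicity 2. Total dimension 10*1*1 + 25*2*2 = 110 = |G|.

Working: General theorem: in the regular representation of a finite group G, each irreducible appears with multiplicity equal to its dimension. Check: dim(rho_reg) = sum d_i^2 = 1 + 1 + 1 + 1 + 1 + 1 + 1 + 1 + 1 + 1 + 4 + 4 + 4 + 4 + 4 + 4 + 4 + 4 + 4 + 4 + 4 + 4 + 4 + 4 + 4 + 4 + 4 + 4 + 4 + 4 + 4 + 4 + 4 + 4 + 4 = 110 = |G|.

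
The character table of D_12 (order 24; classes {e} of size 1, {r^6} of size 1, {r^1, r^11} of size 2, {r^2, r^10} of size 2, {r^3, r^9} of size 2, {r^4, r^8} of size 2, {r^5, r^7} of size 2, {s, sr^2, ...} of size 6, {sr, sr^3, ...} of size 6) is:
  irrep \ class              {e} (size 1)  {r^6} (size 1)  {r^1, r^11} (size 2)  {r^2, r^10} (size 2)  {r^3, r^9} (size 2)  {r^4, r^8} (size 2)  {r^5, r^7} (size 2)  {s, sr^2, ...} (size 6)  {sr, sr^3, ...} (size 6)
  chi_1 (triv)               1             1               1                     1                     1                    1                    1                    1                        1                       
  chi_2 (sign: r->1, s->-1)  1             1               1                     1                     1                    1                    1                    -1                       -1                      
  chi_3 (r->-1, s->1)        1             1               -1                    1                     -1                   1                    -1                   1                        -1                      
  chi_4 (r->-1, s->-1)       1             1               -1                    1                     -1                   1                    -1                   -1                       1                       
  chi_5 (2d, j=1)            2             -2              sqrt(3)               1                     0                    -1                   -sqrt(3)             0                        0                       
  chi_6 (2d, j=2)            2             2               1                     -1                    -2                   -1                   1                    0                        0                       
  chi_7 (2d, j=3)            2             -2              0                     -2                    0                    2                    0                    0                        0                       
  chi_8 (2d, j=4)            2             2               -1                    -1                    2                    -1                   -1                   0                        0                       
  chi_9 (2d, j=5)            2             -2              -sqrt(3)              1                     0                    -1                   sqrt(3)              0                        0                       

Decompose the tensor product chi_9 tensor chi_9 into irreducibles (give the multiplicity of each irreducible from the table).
chi_9 tensor chi_9 = chi_1 + chi_2 + chi_6 (all other irreducibles have multiplicity 0).

Explanation: The character of a tensor product is the pointwise product (chi_9 * chi_9)(C) = chi_9(C) * chi_9(C):
  {e}: (2)*(2), {r^6}: (-2)*(-2), {r^1, r^11}: (-sqrt(3))*(-sqrt(3)), {r^2, r^10}: (1)*(1), {r^3, r^9}: (0)*(0), {r^4, r^8}: (-1)*(-1), {r^5, r^7}: (sqrt(3))*(sqrt(3)), {s, sr^2, ...}: (0)*(0), {sr, sr^3, ...}: (0)*(0)
so (chi_9 * chi_9) takes values
  {e} -> 4, {r^6} -> 4, {r^1, r^11} -> 3, {r^2, r^10} -> 1, {r^3, r^9} -> 0, {r^4, r^8} -> 1, {r^5, r^7} -> 3, {s, sr^2, ...} -> 0, {sr, sr^3, ...} -> 0.
Now take the inner product of this character with each irreducible chi from the table, <chi_9*chi_9, chi> = (1/24) sum_C |C| (chi_9*chi_9)(C) conj(chi(C)):
  <chi_9*chi_9, chi_1> = (1/24)[1*(4)*conj(1) + 1*(4)*conj(1) + 2*(3)*conj(1) + 2*(1)*conj(1) + 2*(0)*conj(1) + 2*(1)*conj(1) + 2*(3)*conj(1) + 6*(0)*conj(1) + 6*(0)*conj(1)]
      = (1/24)[(4) + (4) + (6) + (2) + (0) + (2) + (6) + (0) + (0)] = 24/24 = 1
  <chi_9*chi_9, chi_2> = (1/24)[1*(4)*conj(1) + 1*(4)*conj(1) + 2*(3)*conj(1) + 2*(1)*conj(1) + 2*(0)*conj(1) + 2*(1)*conj(1) + 2*(3)*conj(1) + 6*(0)*conj(-1) + 6*(0)*conj(-1)]
      = (1/24)[(4) + (4) + (6) + (2) + (0) + (2) + (6) + (0) + (0)] = 24/24 = 1
  <chi_9*chi_9, chi_3> = (1/24)[1*(4)*conj(1) + 1*(4)*conj(1) + 2*(3)*conj(-1) + 2*(1)*conj(1) + 2*(0)*conj(-1) + 2*(1)*conj(1) + 2*(3)*conj(-1) + 6*(0)*conj(1) + 6*(0)*conj(-1)]
      = (1/24)[(4) + (4) + (-6) + (2) + (0) + (2) + (-6) + (0) + (0)] = 0/24 = 0
  <chi_9*chi_9, chi_4> = (1/24)[1*(4)*conj(1) + 1*(4)*conj(1) + 2*(3)*conj(-1) + 2*(1)*conj(1) + 2*(0)*conj(-1) + 2*(1)*conj(1) + 2*(3)*conj(-1) + 6*(0)*conj(-1) + 6*(0)*conj(1)]
      = (1/24)[(4) + (4) + (-6) + (2) + (0) + (2) + (-6) + (0) + (0)] = 0/24 = 0
  <chi_9*chi_9, chi_5> = (1/24)[1*(4)*conj(2) + 1*(4)*conj(-2) + 2*(3)*conj(sqrt(3)) + 2*(1)*conj(1) + 2*(0)*conj(0) + 2*(1)*conj(-1) + 2*(3)*conj(-sqrt(3)) + 6*(0)*conj(0) + 6*(0)*conj(0)]
      = (1/24)[(8) + (-8) + (6*sqrt(3)) + (2) + (0) + (-2) + (-6*sqrt(3)) + (0) + (0)] = 0/24 = 0
  <chi_9*chi_9, chi_6> = (1/24)[1*(4)*conj(2) + 1*(4)*conj(2) + 2*(3)*conj(1) + 2*(1)*conj(-1) + 2*(0)*conj(-2) + 2*(1)*conj(-1) + 2*(3)*conj(1) + 6*(0)*conj(0) + 6*(0)*conj(0)]
      = (1/24)[(8) + (8) + (6) + (-2) + (0) + (-2) + (6) + (0) + (0)] = 24/24 = 1
  <chi_9*chi_9, chi_7> = (1/24)[1*(4)*conj(2) + 1*(4)*conj(-2) + 2*(3)*conj(0) + 2*(1)*conj(-2) + 2*(0)*conj(0) + 2*(1)*conj(2) + 2*(3)*conj(0) + 6*(0)*conj(0) + 6*(0)*conj(0)]
      = (1/24)[(8) + (-8) + (0) + (-4) + (0) + (4) + (0) + (0) + (0)] = 0/24 = 0
  <chi_9*chi_9, chi_8> = (1/24)[1*(4)*conj(2) + 1*(4)*conj(2) + 2*(3)*conj(-1) + 2*(1)*conj(-1) + 2*(0)*conj(2) + 2*(1)*conj(-1) + 2*(3)*conj(-1) + 6*(0)*conj(0) + 6*(0)*conj(0)]
      = (1/24)[(8) + (8) + (-6) + (-2) + (0) + (-2) + (-6) + (0) + (0)] = 0/24 = 0
  <chi_9*chi_9, chi_9> = (1/24)[1*(4)*conj(2) + 1*(4)*conj(-2) + 2*(3)*conj(-sqrt(3)) + 2*(1)*conj(1) + 2*(0)*conj(0) + 2*(1)*conj(-1) + 2*(3)*conj(sqrt(3)) + 6*(0)*conj(0) + 6*(0)*conj(0)]
      = (1/24)[(8) + (-8) + (-6*sqrt(3)) + (2) + (0) + (-2) + (6*sqrt(3)) + (0) + (0)] = 0/24 = 0
Hence the multiplicities are chi_1: 1, chi_2: 1, chi_6: 1. Dimension check: dim(chi_9)*dim(chi_9) = 2*2 = 4 and sum (mult * dim) = 1*1 + 1*1 + 1*2 = 4.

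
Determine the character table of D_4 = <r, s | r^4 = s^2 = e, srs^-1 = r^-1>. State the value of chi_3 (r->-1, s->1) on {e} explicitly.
Conjugacy classes: {e} of size 1, {r^2} of size 1, {r^1, r^3} of size 2, {s, sr^2, ...} of size 2, {sr, sr^3, ...} of size 2.
Character table:
  irrep \ class              {e} (size 1)  {r^2} (size 1)  {r^1, r^3} (size 2)  {s, sr^2, ...} (size 2)  {sr, sr^3, ...} (size 2)
  chi_1 (triv)               1             1               1                    1                        1                       
  chi_2 (sign: r->1, s->-1)  1             1               1                    -1                       -1                      
  chi_3 (r->-1, s->1)        1             1               -1                   1                        -1                      
  chi_4 (r->-1, s->-1)       1             1               -1                   -1                       1                       
  chi_5 (2d, j=1)            2             -2              0                    0                        0                       

Spot check: chi_3 (r->-1, s->1) on {e} = 1.

Argument: D_4 has order 2*4 = 8 with 5 conjugacy classes, hence 5 irreducibles. Sum of squared dims 1 + 1 + 1 + 1 + 4 = 8 = |G|. Linear characters come from the abelianisation; the 2-dimensional irreps have character r^k -> 2*cos(2*pi*j*k/4), reflections -> 0.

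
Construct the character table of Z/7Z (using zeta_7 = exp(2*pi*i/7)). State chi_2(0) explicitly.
Character table of Z/7Z (irreps indexed chi_0,...,chi_6 with chi_k(m) = zeta_7^(k*m), zeta_7 = exp(2*pi*i/7)):
  irrep \ class  {0} (size 1)  {1} (size 1)    {2} (size 1)    {3} (size 1)    {4} (size 1)    {5} (size 1)    {6} (size 1)  
  chi_0          1             1               1               1               1               1               1             
  chi_1          1             exp(2*I*pi/7)   exp(4*I*pi/7)   exp(6*I*pi/7)   exp(-6*I*pi/7)  exp(-4*I*pi/7)  exp(-2*I*pi/7)
  chi_2          1             exp(4*I*pi/7)   exp(-6*I*pi/7)  exp(-2*I*pi/7)  exp(2*I*pi/7)   exp(6*I*pi/7)   exp(-4*I*pi/7)
  chi_3          1             exp(6*I*pi/7)   exp(-2*I*pi/7)  exp(4*I*pi/7)   exp(-4*I*pi/7)  exp(2*I*pi/7)   exp(-6*I*pi/7)
  chi_4          1             exp(-6*I*pi/7)  exp(2*I*pi/7)   exp(-4*I*pi/7)  exp(4*I*pi/7)   exp(-2*I*pi/7)  exp(6*I*pi/7) 
  chi_5          1             exp(-4*I*pi/7)  exp(6*I*pi/7)   exp(2*I*pi/7)   exp(-2*I*pi/7)  exp(-6*I*pi/7)  exp(4*I*pi/7) 
  chi_6          1             exp(-2*I*pi/7)  exp(-4*I*pi/7)  exp(-6*I*pi/7)  exp(6*I*pi/7)   exp(4*I*pi/7)   exp(2*I*pi/7) 

Spot check: chi_2(0) = zeta_7^(2*0) = zeta_7^0 = 1.

Details: Z/7Z is abelian, so all 7 irreducible complex representations are 1-dimensional. They are given by chi_k(m) = zeta_7^(k*m) for k = 0,...,6. Row orthogonality: sum_m chi_k(m) conj(chi_l(m)) = 7 * [k = l].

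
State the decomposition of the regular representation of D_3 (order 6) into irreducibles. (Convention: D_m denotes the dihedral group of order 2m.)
Each irreducible V_i of dimension d_i appears with multiplicity d_i, i.e. rho_reg = (direct sum over all irreducibles V_i) d_i V_i. The irreducible dimensions for D_3 are 1, 1, 2: 2 irreducibles of dimension 1, each with multiplicity 1; 1 irreducible of dimension 2, with multiplicity 2. Total dimension 2*1*1 + 1*2*2 = 6 = |G|.

Reasoning: General theorem: in the regular representation of a finite group G, each irreducible appears with multiplicity equal to its dimension. Check: dim(rho_reg) = sum d_i^2 = 1 + 1 + 4 = 6 = |G|.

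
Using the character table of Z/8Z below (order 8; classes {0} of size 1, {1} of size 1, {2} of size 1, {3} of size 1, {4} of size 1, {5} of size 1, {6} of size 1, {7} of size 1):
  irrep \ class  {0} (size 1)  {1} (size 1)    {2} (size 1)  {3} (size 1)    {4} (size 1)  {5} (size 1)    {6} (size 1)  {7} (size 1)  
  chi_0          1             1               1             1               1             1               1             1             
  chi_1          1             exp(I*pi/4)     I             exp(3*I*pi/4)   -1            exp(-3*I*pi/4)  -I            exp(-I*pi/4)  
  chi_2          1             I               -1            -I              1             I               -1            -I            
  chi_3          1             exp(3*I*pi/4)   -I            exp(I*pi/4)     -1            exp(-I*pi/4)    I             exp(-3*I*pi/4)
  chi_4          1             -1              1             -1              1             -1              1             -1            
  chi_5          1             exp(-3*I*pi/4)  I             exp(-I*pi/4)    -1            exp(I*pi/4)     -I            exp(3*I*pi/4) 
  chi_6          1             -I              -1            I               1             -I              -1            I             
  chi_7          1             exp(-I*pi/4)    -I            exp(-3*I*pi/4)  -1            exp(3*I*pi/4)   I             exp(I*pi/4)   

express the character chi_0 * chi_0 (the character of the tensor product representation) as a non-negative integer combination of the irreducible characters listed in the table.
chi_0 tensor chi_0 = chi_0 (all other irreducibles have multiplicity 0).

The character of a tensor product is the pointwise product (chi_0 * chi_0)(C) = chi_0(C) * chi_0(C):
  {0}: (1)*(1), {1}: (1)*(1), {2}: (1)*(1), {3}: (1)*(1), {4}: (1)*(1), {5}: (1)*(1), {6}: (1)*(1), {7}: (1)*(1)
so (chi_0 * chi_0) takes values
  {0} -> 1, {1} -> 1, {2} -> 1, {3} -> 1, {4} -> 1, {5} -> 1, {6} -> 1, {7} -> 1.
Now take the inner product of this character with each irreducible chi from the table, <chi_0*chi_0, chi> = (1/8) sum_C |C| (chi_0*chi_0)(C) conj(chi(C)):
  <chi_0*chi_0, chi_0> = (1/8)[1*(1)*conj(1) + 1*(1)*conj(1) + 1*(1)*conj(1) + 1*(1)*conj(1) + 1*(1)*conj(1) + 1*(1)*conj(1) + 1*(1)*conj(1) + 1*(1)*conj(1)]
      = (1/8)[(1) + (1) + (1) + (1) + (1) + (1) + (1) + (1)] = 8/8 = 1
  <chi_0*chi_0, chi_1> = (1/8)[1*(1)*conj(1) + 1*(1)*conj(exp(I*pi/4)) + 1*(1)*conj(I) + 1*(1)*conj(exp(3*I*pi/4)) + 1*(1)*conj(-1) + 1*(1)*conj(exp(-3*I*pi/4)) + 1*(1)*conj(-I) + 1*(1)*conj(exp(-I*pi/4))]
      = (1/8)[(1) + (exp(-I*pi/4)) + (-I) + (exp(-3*I*pi/4)) + (-1) + (exp(3*I*pi/4)) + (I) + (exp(I*pi/4))] = 0/8 = 0
  <chi_0*chi_0, chi_2> = (1/8)[1*(1)*conj(1) + 1*(1)*conj(I) + 1*(1)*conj(-1) + 1*(1)*conj(-I) + 1*(1)*conj(1) + 1*(1)*conj(I) + 1*(1)*conj(-1) + 1*(1)*conj(-I)]
      = (1/8)[(1) + (-I) + (-1) + (I) + (1) + (-I) + (-1) + (I)] = 0/8 = 0
  <chi_0*chi_0, chi_3> = (1/8)[1*(1)*conj(1) + 1*(1)*conj(exp(3*I*pi/4)) + 1*(1)*conj(-I) + 1*(1)*conj(exp(I*pi/4)) + 1*(1)*conj(-1) + 1*(1)*conj(exp(-I*pi/4)) + 1*(1)*conj(I) + 1*(1)*conj(exp(-3*I*pi/4))]
      = (1/8)[(1) + (exp(-3*I*pi/4)) + (I) + (exp(-I*pi/4)) + (-1) + (exp(I*pi/4)) + (-I) + (exp(3*I*pi/4))] = 0/8 = 0
  <chi_0*chi_0, chi_4> = (1/8)[1*(1)*conj(1) + 1*(1)*conj(-1) + 1*(1)*conj(1) + 1*(1)*conj(-1) + 1*(1)*conj(1) + 1*(1)*conj(-1) + 1*(1)*conj(1) + 1*(1)*conj(-1)]
      = (1/8)[(1) + (-1) + (1) + (-1) + (1) + (-1) + (1) + (-1)] = 0/8 = 0
  <chi_0*chi_0, chi_5> = (1/8)[1*(1)*conj(1) + 1*(1)*conj(exp(-3*I*pi/4)) + 1*(1)*conj(I) + 1*(1)*conj(exp(-I*pi/4)) + 1*(1)*conj(-1) + 1*(1)*conj(exp(I*pi/4)) + 1*(1)*conj(-I) + 1*(1)*conj(exp(3*I*pi/4))]
      = (1/8)[(1) + (exp(3*I*pi/4)) + (-I) + (exp(I*pi/4)) + (-1) + (exp(-I*pi/4)) + (I) + (exp(-3*I*pi/4))] = 0/8 = 0
  <chi_0*chi_0, chi_6> = (1/8)[1*(1)*conj(1) + 1*(1)*conj(-I) + 1*(1)*conj(-1) + 1*(1)*conj(I) + 1*(1)*conj(1) + 1*(1)*conj(-I) + 1*(1)*conj(-1) + 1*(1)*conj(I)]
      = (1/8)[(1) + (I) + (-1) + (-I) + (1) + (I) + (-1) + (-I)] = 0/8 = 0
  <chi_0*chi_0, chi_7> = (1/8)[1*(1)*conj(1) + 1*(1)*conj(exp(-I*pi/4)) + 1*(1)*conj(-I) + 1*(1)*conj(exp(-3*I*pi/4)) + 1*(1)*conj(-1) + 1*(1)*conj(exp(3*I*pi/4)) + 1*(1)*conj(I) + 1*(1)*conj(exp(I*pi/4))]
      = (1/8)[(1) + (exp(I*pi/4)) + (I) + (exp(3*I*pi/4)) + (-1) + (exp(-3*I*pi/4)) + (-I) + (exp(-I*pi/4))] = 0/8 = 0
(Exp terms are combined using exp(i*s)*conj(exp(i*t)) = exp(i*(s-t)), and sums of them are collapsed using the identity that for every m > 1 the m distinct m-th roots of unity sum to 0, e.g. 1 + exp(2*I*pi/3) + exp(-2*I*pi/3) = 0.)
Hence the multiplicities are chi_0: 1. Dimension check: dim(chi_0)*dim(chi_0) = 1*1 = 1 and sum (mult * dim) = 1*1 = 1.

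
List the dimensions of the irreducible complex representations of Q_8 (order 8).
Dimensions: 1, 1, 1, 1, 2

Explanation: There are 5 irreducibles (= number of conjugacy classes). Their dimensions d_i satisfy sum d_i^2 = |G| = 8: 1 + 1 + 1 + 1 + 4 = 8.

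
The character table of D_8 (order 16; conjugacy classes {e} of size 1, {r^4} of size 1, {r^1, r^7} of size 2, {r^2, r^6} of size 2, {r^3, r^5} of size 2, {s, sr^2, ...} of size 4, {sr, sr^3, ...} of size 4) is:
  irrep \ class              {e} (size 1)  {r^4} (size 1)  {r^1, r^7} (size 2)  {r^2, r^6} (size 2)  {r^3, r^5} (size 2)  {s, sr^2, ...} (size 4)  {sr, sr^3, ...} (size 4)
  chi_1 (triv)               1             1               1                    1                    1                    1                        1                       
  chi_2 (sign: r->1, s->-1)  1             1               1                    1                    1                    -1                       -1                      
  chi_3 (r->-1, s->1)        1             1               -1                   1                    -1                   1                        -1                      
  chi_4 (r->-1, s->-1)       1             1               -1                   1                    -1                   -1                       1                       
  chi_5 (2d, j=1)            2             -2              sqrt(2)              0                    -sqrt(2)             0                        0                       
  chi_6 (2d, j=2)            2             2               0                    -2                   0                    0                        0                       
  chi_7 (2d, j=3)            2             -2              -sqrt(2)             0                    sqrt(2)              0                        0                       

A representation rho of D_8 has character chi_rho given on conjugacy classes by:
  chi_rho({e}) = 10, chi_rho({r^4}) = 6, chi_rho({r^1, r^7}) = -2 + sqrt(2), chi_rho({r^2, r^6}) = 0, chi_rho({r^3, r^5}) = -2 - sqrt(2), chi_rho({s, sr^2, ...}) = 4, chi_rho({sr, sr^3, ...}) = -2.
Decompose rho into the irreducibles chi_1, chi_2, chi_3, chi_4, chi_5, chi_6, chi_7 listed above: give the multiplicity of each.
Multiplicities: chi_1: 1, chi_2: 0, chi_3: 3, chi_4: 0, chi_5: 1, chi_6: 2, chi_7: 0.

Details: Use <chi_rho, chi> = (1/|G|) sum_C |C| * chi_rho(C) * conj(chi(C)) with |G| = 16 for each irreducible chi in the table:
  <chi_rho, chi_1> = (1/16)[1*(10)*conj(1) + 1*(6)*conj(1) + 2*(-2 + sqrt(2))*conj(1) + 2*(0)*conj(1) + 2*(-2 - sqrt(2))*conj(1) + 4*(4)*conj(1) + 4*(-2)*conj(1)]
      = (1/16)[(10) + (6) + (-4 + 2*sqrt(2)) + (0) + (-4 - 2*sqrt(2)) + (16) + (-8)] = 16/16 = 1
  <chi_rho, chi_2> = (1/16)[1*(10)*conj(1) + 1*(6)*conj(1) + 2*(-2 + sqrt(2))*conj(1) + 2*(0)*conj(1) + 2*(-2 - sqrt(2))*conj(1) + 4*(4)*conj(-1) + 4*(-2)*conj(-1)]
      = (1/16)[(10) + (6) + (-4 + 2*sqrt(2)) + (0) + (-4 - 2*sqrt(2)) + (-16) + (8)] = 0/16 = 0
  <chi_rho, chi_3> = (1/16)[1*(10)*conj(1) + 1*(6)*conj(1) + 2*(-2 + sqrt(2))*conj(-1) + 2*(0)*conj(1) + 2*(-2 - sqrt(2))*conj(-1) + 4*(4)*conj(1) + 4*(-2)*conj(-1)]
      = (1/16)[(10) + (6) + (4 - 2*sqrt(2)) + (0) + (2*sqrt(2) + 4) + (16) + (8)] = 48/16 = 3
  <chi_rho, chi_4> = (1/16)[1*(10)*conj(1) + 1*(6)*conj(1) + 2*(-2 + sqrt(2))*conj(-1) + 2*(0)*conj(1) + 2*(-2 - sqrt(2))*conj(-1) + 4*(4)*conj(-1) + 4*(-2)*conj(1)]
      = (1/16)[(10) + (6) + (4 - 2*sqrt(2)) + (0) + (2*sqrt(2) + 4) + (-16) + (-8)] = 0/16 = 0
  <chi_rho, chi_5> = (1/16)[1*(10)*conj(2) + 1*(6)*conj(-2) + 2*(-2 + sqrt(2))*conj(sqrt(2)) + 2*(0)*conj(0) + 2*(-2 - sqrt(2))*conj(-sqrt(2)) + 4*(4)*conj(0) + 4*(-2)*conj(0)]
      = (1/16)[(20) + (-12) + (4 - 4*sqrt(2)) + (0) + (4 + 4*sqrt(2)) + (0) + (0)] = 16/16 = 1
  <chi_rho, chi_6> = (1/16)[1*(10)*conj(2) + 1*(6)*conj(2) + 2*(-2 + sqrt(2))*conj(0) + 2*(0)*conj(-2) + 2*(-2 - sqrt(2))*conj(0) + 4*(4)*conj(0) + 4*(-2)*conj(0)]
      = (1/16)[(20) + (12) + (0) + (0) + (0) + (0) + (0)] = 32/16 = 2
  <chi_rho, chi_7> = (1/16)[1*(10)*conj(2) + 1*(6)*conj(-2) + 2*(-2 + sqrt(2))*conj(-sqrt(2)) + 2*(0)*conj(0) + 2*(-2 - sqrt(2))*conj(sqrt(2)) + 4*(4)*conj(0) + 4*(-2)*conj(0)]
      = (1/16)[(20) + (-12) + (-4 + 4*sqrt(2)) + (0) + (-4*sqrt(2) - 4) + (0) + (0)] = 0/16 = 0
Dimension check: dim(rho) = sum (mult * dim) = 1*1 + 0*1 + 3*1 + 0*1 + 1*2 + 2*2 + 0*2 = 10 = chi_rho(e) = 10.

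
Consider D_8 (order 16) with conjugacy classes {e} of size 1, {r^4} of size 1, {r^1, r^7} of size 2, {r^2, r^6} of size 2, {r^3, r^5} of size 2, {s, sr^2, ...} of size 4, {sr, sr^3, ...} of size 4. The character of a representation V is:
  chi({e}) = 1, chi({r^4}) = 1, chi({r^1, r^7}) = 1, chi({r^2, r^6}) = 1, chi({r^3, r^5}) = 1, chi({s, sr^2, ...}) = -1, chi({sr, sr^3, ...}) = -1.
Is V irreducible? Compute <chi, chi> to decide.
Irreducible: <chi, chi> = 1.

<chi, chi> = (1/|G|) sum_C |C| * |chi(C)|^2 = (1/16)[1*|1|^2 + 1*|1|^2 + 2*|1|^2 + 2*|1|^2 + 2*|1|^2 + 4*|-1|^2 + 4*|-1|^2]
  = (1/16)[(1) + (1) + (2) + (2) + (2) + (4) + (4)] = 16/16 = 1.
A character is irreducible iff <chi, chi> = 1, so this representation is irreducible.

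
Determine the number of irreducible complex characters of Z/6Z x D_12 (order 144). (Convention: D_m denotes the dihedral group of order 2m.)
54

Solution. The number of irreducible complex representations of a finite group equals its number of conjugacy classes. For a direct product, #classes(G x H) = #classes(G) * #classes(H). Z/6Z has 6 classes (abelian), D_12 has 9 classes, so 6 * 9 = 54, so Z/6Z x D_12 (order 144) has exactly 54 irreducible complex representations.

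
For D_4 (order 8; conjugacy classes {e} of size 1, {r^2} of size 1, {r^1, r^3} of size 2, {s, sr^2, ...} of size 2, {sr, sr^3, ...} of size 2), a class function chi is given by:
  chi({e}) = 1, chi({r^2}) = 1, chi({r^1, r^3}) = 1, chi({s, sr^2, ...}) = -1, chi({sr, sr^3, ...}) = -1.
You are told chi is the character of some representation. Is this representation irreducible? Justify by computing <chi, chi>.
Irreducible: <chi, chi> = 1.

Argument: <chi, chi> = (1/|G|) sum_C |C| * |chi(C)|^2 = (1/8)[1*|1|^2 + 1*|1|^2 + 2*|1|^2 + 2*|-1|^2 + 2*|-1|^2]
  = (1/8)[(1) + (1) + (2) + (2) + (2)] = 8/8 = 1.
A character is irreducible iff <chi, chi> = 1, so this representation is irreducible.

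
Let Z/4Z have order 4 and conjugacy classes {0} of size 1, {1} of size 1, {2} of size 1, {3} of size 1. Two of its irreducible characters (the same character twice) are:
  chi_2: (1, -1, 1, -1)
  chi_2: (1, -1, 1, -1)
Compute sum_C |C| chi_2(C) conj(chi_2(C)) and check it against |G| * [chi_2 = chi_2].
Sum = 4 = |G| = 4; so <chi_2, chi_2> = 1 (norm-1 confirms irreducibility).

Explanation: Compute term by term over conjugacy classes (|C| * chi_2(C) * conj(chi_2(C))):
  1*(1)*conj(1) + 1*(-1)*conj(-1) + 1*(1)*conj(1) + 1*(-1)*conj(-1)
  = (1) + (1) + (1) + (1)
  = 4.
(Exp terms are combined using exp(i*s)*conj(exp(i*t)) = exp(i*(s-t)), and sums of them are collapsed using the identity that for every m > 1 the m distinct m-th roots of unity sum to 0, e.g. 1 + exp(2*I*pi/3) + exp(-2*I*pi/3) = 0.)
Dividing by |G| = 4 gives 4/4 = 1, matching the row-orthogonality relation <chi_2, chi_2> = [chi_2 = chi_2].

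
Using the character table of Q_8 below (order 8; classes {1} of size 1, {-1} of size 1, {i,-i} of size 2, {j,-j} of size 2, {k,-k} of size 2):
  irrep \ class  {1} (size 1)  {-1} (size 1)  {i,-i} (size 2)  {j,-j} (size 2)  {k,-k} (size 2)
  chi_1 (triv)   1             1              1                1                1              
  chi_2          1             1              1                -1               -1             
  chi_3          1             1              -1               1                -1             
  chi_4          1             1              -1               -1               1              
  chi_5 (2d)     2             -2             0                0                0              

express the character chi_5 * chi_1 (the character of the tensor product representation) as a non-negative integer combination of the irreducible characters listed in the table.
chi_5 tensor chi_1 = chi_5 (all other irreducibles have multiplicity 0).

Solution. The character of a tensor product is the pointwise product (chi_5 * chi_1)(C) = chi_5(C) * chi_1(C):
  {1}: (2)*(1), {-1}: (-2)*(1), {i,-i}: (0)*(1), {j,-j}: (0)*(1), {k,-k}: (0)*(1)
so (chi_5 * chi_1) takes values
  {1} -> 2, {-1} -> -2, {i,-i} -> 0, {j,-j} -> 0, {k,-k} -> 0.
Now take the inner product of this character with each irreducible chi from the table, <chi_5*chi_1, chi> = (1/8) sum_C |C| (chi_5*chi_1)(C) conj(chi(C)):
  <chi_5*chi_1, chi_1> = (1/8)[1*(2)*conj(1) + 1*(-2)*conj(1) + 2*(0)*conj(1) + 2*(0)*conj(1) + 2*(0)*conj(1)]
      = (1/8)[(2) + (-2) + (0) + (0) + (0)] = 0/8 = 0
  <chi_5*chi_1, chi_2> = (1/8)[1*(2)*conj(1) + 1*(-2)*conj(1) + 2*(0)*conj(1) + 2*(0)*conj(-1) + 2*(0)*conj(-1)]
      = (1/8)[(2) + (-2) + (0) + (0) + (0)] = 0/8 = 0
  <chi_5*chi_1, chi_3> = (1/8)[1*(2)*conj(1) + 1*(-2)*conj(1) + 2*(0)*conj(-1) + 2*(0)*conj(1) + 2*(0)*conj(-1)]
      = (1/8)[(2) + (-2) + (0) + (0) + (0)] = 0/8 = 0
  <chi_5*chi_1, chi_4> = (1/8)[1*(2)*conj(1) + 1*(-2)*conj(1) + 2*(0)*conj(-1) + 2*(0)*conj(-1) + 2*(0)*conj(1)]
      = (1/8)[(2) + (-2) + (0) + (0) + (0)] = 0/8 = 0
  <chi_5*chi_1, chi_5> = (1/8)[1*(2)*conj(2) + 1*(-2)*conj(-2) + 2*(0)*conj(0) + 2*(0)*conj(0) + 2*(0)*conj(0)]
      = (1/8)[(4) + (4) + (0) + (0) + (0)] = 8/8 = 1
Hence the multiplicities are chi_5: 1. Dimension check: dim(chi_5)*dim(chi_1) = 2*1 = 2 and sum (mult * dim) = 1*2 = 2.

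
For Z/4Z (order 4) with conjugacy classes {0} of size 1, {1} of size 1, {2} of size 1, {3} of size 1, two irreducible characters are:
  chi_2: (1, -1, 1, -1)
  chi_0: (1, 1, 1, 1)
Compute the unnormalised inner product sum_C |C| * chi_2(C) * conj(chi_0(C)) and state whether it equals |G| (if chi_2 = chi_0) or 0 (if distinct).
Sum = 0; so <chi_2, chi_0> = 0 (distinct irreducibles are orthogonal).

Proof sketch: Compute term by term over conjugacy classes (|C| * chi_2(C) * conj(chi_0(C))):
  1*(1)*conj(1) + 1*(-1)*conj(1) + 1*(1)*conj(1) + 1*(-1)*conj(1)
  = (1) + (-1) + (1) + (-1)
  = 0.
(Exp terms are combined using exp(i*s)*conj(exp(i*t)) = exp(i*(s-t)), and sums of them are collapsed using the identity that for every m > 1 the m distinct m-th roots of unity sum to 0, e.g. 1 + exp(2*I*pi/3) + exp(-2*I*pi/3) = 0.)
Dividing by |G| = 4 gives 0/4 = 0, matching the row-orthogonality relation <chi_2, chi_0> = [chi_2 = chi_0].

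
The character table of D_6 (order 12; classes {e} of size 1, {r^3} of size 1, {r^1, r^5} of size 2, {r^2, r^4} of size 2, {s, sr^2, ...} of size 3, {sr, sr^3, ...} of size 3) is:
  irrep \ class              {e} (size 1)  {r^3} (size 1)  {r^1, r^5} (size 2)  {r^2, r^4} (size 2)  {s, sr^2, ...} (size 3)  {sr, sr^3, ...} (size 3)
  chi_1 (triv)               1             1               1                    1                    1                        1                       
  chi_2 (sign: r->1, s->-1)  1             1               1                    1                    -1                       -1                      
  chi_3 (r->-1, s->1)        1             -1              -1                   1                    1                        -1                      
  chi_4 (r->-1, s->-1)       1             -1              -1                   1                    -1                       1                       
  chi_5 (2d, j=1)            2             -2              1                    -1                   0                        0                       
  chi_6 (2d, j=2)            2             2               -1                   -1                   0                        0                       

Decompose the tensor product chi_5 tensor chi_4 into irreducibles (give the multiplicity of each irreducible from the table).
chi_5 tensor chi_4 = chi_6 (all other irreducibles have multiplicity 0).

The character of a tensor product is the pointwise product (chi_5 * chi_4)(C) = chi_5(C) * chi_4(C):
  {e}: (2)*(1), {r^3}: (-2)*(-1), {r^1, r^5}: (1)*(-1), {r^2, r^4}: (-1)*(1), {s, sr^2, ...}: (0)*(-1), {sr, sr^3, ...}: (0)*(1)
so (chi_5 * chi_4) takes values
  {e} -> 2, {r^3} -> 2, {r^1, r^5} -> -1, {r^2, r^4} -> -1, {s, sr^2, ...} -> 0, {sr, sr^3, ...} -> 0.
Now take the inner product of this character with each irreducible chi from the table, <chi_5*chi_4, chi> = (1/12) sum_C |C| (chi_5*chi_4)(C) conj(chi(C)):
  <chi_5*chi_4, chi_1> = (1/12)[1*(2)*conj(1) + 1*(2)*conj(1) + 2*(-1)*conj(1) + 2*(-1)*conj(1) + 3*(0)*conj(1) + 3*(0)*conj(1)]
      = (1/12)[(2) + (2) + (-2) + (-2) + (0) + (0)] = 0/12 = 0
  <chi_5*chi_4, chi_2> = (1/12)[1*(2)*conj(1) + 1*(2)*conj(1) + 2*(-1)*conj(1) + 2*(-1)*conj(1) + 3*(0)*conj(-1) + 3*(0)*conj(-1)]
      = (1/12)[(2) + (2) + (-2) + (-2) + (0) + (0)] = 0/12 = 0
  <chi_5*chi_4, chi_3> = (1/12)[1*(2)*conj(1) + 1*(2)*conj(-1) + 2*(-1)*conj(-1) + 2*(-1)*conj(1) + 3*(0)*conj(1) + 3*(0)*conj(-1)]
      = (1/12)[(2) + (-2) + (2) + (-2) + (0) + (0)] = 0/12 = 0
  <chi_5*chi_4, chi_4> = (1/12)[1*(2)*conj(1) + 1*(2)*conj(-1) + 2*(-1)*conj(-1) + 2*(-1)*conj(1) + 3*(0)*conj(-1) + 3*(0)*conj(1)]
      = (1/12)[(2) + (-2) + (2) + (-2) + (0) + (0)] = 0/12 = 0
  <chi_5*chi_4, chi_5> = (1/12)[1*(2)*conj(2) + 1*(2)*conj(-2) + 2*(-1)*conj(1) + 2*(-1)*conj(-1) + 3*(0)*conj(0) + 3*(0)*conj(0)]
      = (1/12)[(4) + (-4) + (-2) + (2) + (0) + (0)] = 0/12 = 0
  <chi_5*chi_4, chi_6> = (1/12)[1*(2)*conj(2) + 1*(2)*conj(2) + 2*(-1)*conj(-1) + 2*(-1)*conj(-1) + 3*(0)*conj(0) + 3*(0)*conj(0)]
      = (1/12)[(4) + (4) + (2) + (2) + (0) + (0)] = 12/12 = 1
Hence the multiplicities are chi_6: 1. Dimension check: dim(chi_5)*dim(chi_4) = 2*1 = 2 and sum (mult * dim) = 1*2 = 2.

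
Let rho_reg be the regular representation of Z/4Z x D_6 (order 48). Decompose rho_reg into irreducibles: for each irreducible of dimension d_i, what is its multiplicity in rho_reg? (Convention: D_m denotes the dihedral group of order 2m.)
Each irreducible V_i of dimension d_i appears with multiplicity d_i, i.e. rho_reg = (direct sum over all irreducibles V_i) d_i V_i. The irreducible dimensions for Z/4Z x D_6 are 1, 1, 1, 1, 1, 1, 1, 1, 1, 1, 1, 1, 1, 1, 1, 1, 2, 2, 2, 2, 2, 2, 2, 2: 16 irreducibles of dimension 1, each with multiplicity 1; 8 irreducibles of dimension 2, each with multiplicity 2. Total dimension 16*1*1 + 8*2*2 = 48 = |G|.

Solution. General theorem: in the regular representation of a finite group G, each irreducible appears with multiplicity equal to its dimension. Check: dim(rho_reg) = sum d_i^2 = 1 + 1 + 1 + 1 + 1 + 1 + 1 + 1 + 1 + 1 + 1 + 1 + 1 + 1 + 1 + 1 + 4 + 4 + 4 + 4 + 4 + 4 + 4 + 4 = 48 = |G|.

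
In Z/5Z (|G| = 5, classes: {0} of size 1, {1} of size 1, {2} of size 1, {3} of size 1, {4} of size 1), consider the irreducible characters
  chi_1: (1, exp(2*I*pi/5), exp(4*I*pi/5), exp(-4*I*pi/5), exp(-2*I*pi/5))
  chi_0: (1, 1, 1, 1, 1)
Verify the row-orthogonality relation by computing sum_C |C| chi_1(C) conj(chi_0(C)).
Sum = 0; so <chi_1, chi_0> = 0 (distinct irreducibles are orthogonal).

Argument: Compute term by term over conjugacy classes (|C| * chi_1(C) * conj(chi_0(C))):
  1*(1)*conj(1) + 1*(exp(2*I*pi/5))*conj(1) + 1*(exp(4*I*pi/5))*conj(1) + 1*(exp(-4*I*pi/5))*conj(1) + 1*(exp(-2*I*pi/5))*conj(1)
  = (1) + (exp(2*I*pi/5)) + (exp(4*I*pi/5)) + (exp(-4*I*pi/5)) + (exp(-2*I*pi/5))
  = 0.
(Exp terms are combined using exp(i*s)*conj(exp(i*t)) = exp(i*(s-t)), and sums of them are collapsed using the identity that for every m > 1 the m distinct m-th roots of unity sum to 0, e.g. 1 + exp(2*I*pi/3) + exp(-2*I*pi/3) = 0.)
Dividing by |G| = 5 gives 0/5 = 0, matching the row-orthogonality relation <chi_1, chi_0> = [chi_1 = chi_0].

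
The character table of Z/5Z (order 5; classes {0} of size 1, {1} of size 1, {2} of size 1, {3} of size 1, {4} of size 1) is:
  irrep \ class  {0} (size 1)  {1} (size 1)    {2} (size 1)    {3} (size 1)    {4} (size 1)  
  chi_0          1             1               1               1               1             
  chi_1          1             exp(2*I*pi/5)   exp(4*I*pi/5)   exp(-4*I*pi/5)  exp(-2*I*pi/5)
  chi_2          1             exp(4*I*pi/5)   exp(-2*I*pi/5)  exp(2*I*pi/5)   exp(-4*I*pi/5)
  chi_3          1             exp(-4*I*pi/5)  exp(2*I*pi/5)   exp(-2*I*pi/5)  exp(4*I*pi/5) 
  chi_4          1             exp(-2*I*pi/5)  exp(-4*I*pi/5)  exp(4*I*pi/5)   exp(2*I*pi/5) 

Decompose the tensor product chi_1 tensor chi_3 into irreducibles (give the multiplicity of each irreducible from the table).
chi_1 tensor chi_3 = chi_4 (all other irreducibles have multiplicity 0).

Proof sketch: The character of a tensor product is the pointwise product (chi_1 * chi_3)(C) = chi_1(C) * chi_3(C):
  {0}: (1)*(1), {1}: (exp(2*I*pi/5))*(exp(-4*I*pi/5)), {2}: (exp(4*I*pi/5))*(exp(2*I*pi/5)), {3}: (exp(-4*I*pi/5))*(exp(-2*I*pi/5)), {4}: (exp(-2*I*pi/5))*(exp(4*I*pi/5))
so (chi_1 * chi_3) takes values
  {0} -> 1, {1} -> exp(-2*I*pi/5), {2} -> exp(-4*I*pi/5), {3} -> exp(4*I*pi/5), {4} -> exp(2*I*pi/5).
Now take the inner product of this character with each irreducible chi from the table, <chi_1*chi_3, chi> = (1/5) sum_C |C| (chi_1*chi_3)(C) conj(chi(C)):
  <chi_1*chi_3, chi_0> = (1/5)[1*(1)*conj(1) + 1*(exp(-2*I*pi/5))*conj(1) + 1*(exp(-4*I*pi/5))*conj(1) + 1*(exp(4*I*pi/5))*conj(1) + 1*(exp(2*I*pi/5))*conj(1)]
      = (1/5)[(1) + (exp(-2*I*pi/5)) + (exp(-4*I*pi/5)) + (exp(4*I*pi/5)) + (exp(2*I*pi/5))] = 0/5 = 0
  <chi_1*chi_3, chi_1> = (1/5)[1*(1)*conj(1) + 1*(exp(-2*I*pi/5))*conj(exp(2*I*pi/5)) + 1*(exp(-4*I*pi/5))*conj(exp(4*I*pi/5)) + 1*(exp(4*I*pi/5))*conj(exp(-4*I*pi/5)) + 1*(exp(2*I*pi/5))*conj(exp(-2*I*pi/5))]
      = (1/5)[(1) + (exp(-4*I*pi/5)) + (exp(2*I*pi/5)) + (exp(-2*I*pi/5)) + (exp(4*I*pi/5))] = 0/5 = 0
  <chi_1*chi_3, chi_2> = (1/5)[1*(1)*conj(1) + 1*(exp(-2*I*pi/5))*conj(exp(4*I*pi/5)) + 1*(exp(-4*I*pi/5))*conj(exp(-2*I*pi/5)) + 1*(exp(4*I*pi/5))*conj(exp(2*I*pi/5)) + 1*(exp(2*I*pi/5))*conj(exp(-4*I*pi/5))]
      = (1/5)[(1) + (exp(4*I*pi/5)) + (exp(-2*I*pi/5)) + (exp(2*I*pi/5)) + (exp(-4*I*pi/5))] = 0/5 = 0
  <chi_1*chi_3, chi_3> = (1/5)[1*(1)*conj(1) + 1*(exp(-2*I*pi/5))*conj(exp(-4*I*pi/5)) + 1*(exp(-4*I*pi/5))*conj(exp(2*I*pi/5)) + 1*(exp(4*I*pi/5))*conj(exp(-2*I*pi/5)) + 1*(exp(2*I*pi/5))*conj(exp(4*I*pi/5))]
      = (1/5)[(1) + (exp(2*I*pi/5)) + (exp(4*I*pi/5)) + (exp(-4*I*pi/5)) + (exp(-2*I*pi/5))] = 0/5 = 0
  <chi_1*chi_3, chi_4> = (1/5)[1*(1)*conj(1) + 1*(exp(-2*I*pi/5))*conj(exp(-2*I*pi/5)) + 1*(exp(-4*I*pi/5))*conj(exp(-4*I*pi/5)) + 1*(exp(4*I*pi/5))*conj(exp(4*I*pi/5)) + 1*(exp(2*I*pi/5))*conj(exp(2*I*pi/5))]
      = (1/5)[(1) + (1) + (1) + (1) + (1)] = 5/5 = 1
(Exp terms are combined using exp(i*s)*conj(exp(i*t)) = exp(i*(s-t)), and sums of them are collapsed using the identity that for every m > 1 the m distinct m-th roots of unity sum to 0, e.g. 1 + exp(2*I*pi/3) + exp(-2*I*pi/3) = 0.)
Hence the multiplicities are chi_4: 1. Dimension check: dim(chi_1)*dim(chi_3) = 1*1 = 1 and sum (mult * dim) = 1*1 = 1.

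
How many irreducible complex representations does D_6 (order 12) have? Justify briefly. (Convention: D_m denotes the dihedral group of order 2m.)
6

Reasoning: The number of irreducible complex representations of a finite group equals its number of conjugacy classes. D_6 has 6 conjugacy classes (n/2 + 3 for n even), so D_6 (order 12) has exactly 6 irreducible complex representations.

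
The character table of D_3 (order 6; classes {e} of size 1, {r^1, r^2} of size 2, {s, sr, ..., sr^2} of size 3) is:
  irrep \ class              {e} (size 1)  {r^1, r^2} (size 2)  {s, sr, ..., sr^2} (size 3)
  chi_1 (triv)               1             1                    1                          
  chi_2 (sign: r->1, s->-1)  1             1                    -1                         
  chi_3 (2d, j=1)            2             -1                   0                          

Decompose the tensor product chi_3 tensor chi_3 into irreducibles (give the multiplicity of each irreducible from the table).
chi_3 tensor chi_3 = chi_1 + chi_2 + chi_3 (all other irreducibles have multiplicity 0).

Solution. The character of a tensor product is the pointwise product (chi_3 * chi_3)(C) = chi_3(C) * chi_3(C):
  {e}: (2)*(2), {r^1, r^2}: (-1)*(-1), {s, sr, ..., sr^2}: (0)*(0)
so (chi_3 * chi_3) takes values
  {e} -> 4, {r^1, r^2} -> 1, {s, sr, ..., sr^2} -> 0.
Now take the inner product of this character with each irreducible chi from the table, <chi_3*chi_3, chi> = (1/6) sum_C |C| (chi_3*chi_3)(C) conj(chi(C)):
  <chi_3*chi_3, chi_1> = (1/6)[1*(4)*conj(1) + 2*(1)*conj(1) + 3*(0)*conj(1)]
      = (1/6)[(4) + (2) + (0)] = 6/6 = 1
  <chi_3*chi_3, chi_2> = (1/6)[1*(4)*conj(1) + 2*(1)*conj(1) + 3*(0)*conj(-1)]
      = (1/6)[(4) + (2) + (0)] = 6/6 = 1
  <chi_3*chi_3, chi_3> = (1/6)[1*(4)*conj(2) + 2*(1)*conj(-1) + 3*(0)*conj(0)]
      = (1/6)[(8) + (-2) + (0)] = 6/6 = 1
Hence the multiplicities are chi_1: 1, chi_2: 1, chi_3: 1. Dimension check: dim(chi_3)*dim(chi_3) = 2*2 = 4 and sum (mult * dim) = 1*1 + 1*1 + 1*2 = 4.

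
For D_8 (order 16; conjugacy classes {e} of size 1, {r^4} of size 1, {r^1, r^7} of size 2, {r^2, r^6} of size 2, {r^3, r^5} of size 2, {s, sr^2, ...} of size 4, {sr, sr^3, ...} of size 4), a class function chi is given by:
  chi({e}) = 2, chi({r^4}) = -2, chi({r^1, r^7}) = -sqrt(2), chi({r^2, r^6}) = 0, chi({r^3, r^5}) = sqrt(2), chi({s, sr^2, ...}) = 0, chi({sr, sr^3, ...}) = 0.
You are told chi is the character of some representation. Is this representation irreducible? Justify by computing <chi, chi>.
Irreducible: <chi, chi> = 1.

Why: <chi, chi> = (1/|G|) sum_C |C| * |chi(C)|^2 = (1/16)[1*|2|^2 + 1*|-2|^2 + 2*|-sqrt(2)|^2 + 2*|0|^2 + 2*|sqrt(2)|^2 + 4*|0|^2 + 4*|0|^2]
  = (1/16)[(4) + (4) + (4) + (0) + (4) + (0) + (0)] = 16/16 = 1.
A character is irreducible iff <chi, chi> = 1, so this representation is irreducible.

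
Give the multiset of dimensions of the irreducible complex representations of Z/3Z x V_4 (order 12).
Dimensions: 1, 1, 1, 1, 1, 1, 1, 1, 1, 1, 1, 1

Solution. There are 12 irreducibles (= number of conjugacy classes). Their dimensions d_i satisfy sum d_i^2 = |G| = 12: 1 + 1 + 1 + 1 + 1 + 1 + 1 + 1 + 1 + 1 + 1 + 1 = 12. (For the product with Z/3Z: each of the 3 1-dim characters of Z/3Z tensors with each irrep of V_4, giving 3 copies of each V_4-dimension.)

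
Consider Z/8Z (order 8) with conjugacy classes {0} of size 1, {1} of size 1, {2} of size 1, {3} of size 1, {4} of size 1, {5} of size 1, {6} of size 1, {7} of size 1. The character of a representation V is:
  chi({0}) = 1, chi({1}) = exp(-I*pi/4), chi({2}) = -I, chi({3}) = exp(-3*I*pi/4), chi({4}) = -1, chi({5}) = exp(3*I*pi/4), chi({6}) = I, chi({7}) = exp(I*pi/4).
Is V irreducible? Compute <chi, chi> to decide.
Irreducible: <chi, chi> = 1.

<chi, chi> = (1/|G|) sum_C |C| * |chi(C)|^2 = (1/8)[1*|1|^2 + 1*|exp(-I*pi/4)|^2 + 1*|-I|^2 + 1*|exp(-3*I*pi/4)|^2 + 1*|-1|^2 + 1*|exp(3*I*pi/4)|^2 + 1*|I|^2 + 1*|exp(I*pi/4)|^2]
  = (1/8)[(1) + (1) + (1) + (1) + (1) + (1) + (1) + (1)] = 8/8 = 1.
(Exp terms are combined using exp(i*s)*conj(exp(i*t)) = exp(i*(s-t)), and sums of them are collapsed using the identity that for every m > 1 the m distinct m-th roots of unity sum to 0, e.g. 1 + exp(2*I*pi/3) + exp(-2*I*pi/3) = 0.)
A character is irreducible iff <chi, chi> = 1, so this representation is irreducible.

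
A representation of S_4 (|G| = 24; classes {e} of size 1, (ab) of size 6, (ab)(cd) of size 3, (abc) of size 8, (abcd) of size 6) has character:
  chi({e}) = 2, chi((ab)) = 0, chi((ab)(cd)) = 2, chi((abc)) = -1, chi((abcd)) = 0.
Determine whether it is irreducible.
Irreducible: <chi, chi> = 1.

<chi, chi> = (1/|G|) sum_C |C| * |chi(C)|^2 = (1/24)[1*|2|^2 + 6*|0|^2 + 3*|2|^2 + 8*|-1|^2 + 6*|0|^2]
  = (1/24)[(4) + (0) + (12) + (8) + (0)] = 24/24 = 1.
A character is irreducible iff <chi, chi> = 1, so this representation is irreducible.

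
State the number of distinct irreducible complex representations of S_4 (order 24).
5

Solution. The number of irreducible complex representations of a finite group equals its number of conjugacy classes. Conjugacy classes in S_4 correspond to cycle types, i.e. partitions of 4; there are p(4) = 5 of them, so S_4 (order 24) has exactly 5 irreducible complex representations.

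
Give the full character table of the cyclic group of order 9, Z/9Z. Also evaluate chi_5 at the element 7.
Character table of Z/9Z (irreps indexed chi_0,...,chi_8 with chi_k(m) = zeta_9^(k*m), zeta_9 = exp(2*pi*i/9)):
  irrep \ class  {0} (size 1)  {1} (size 1)    {2} (size 1)    {3} (size 1)    {4} (size 1)    {5} (size 1)    {6} (size 1)    {7} (size 1)    {8} (size 1)  
  chi_0          1             1               1               1               1               1               1               1               1             
  chi_1          1             exp(2*I*pi/9)   exp(4*I*pi/9)   exp(2*I*pi/3)   exp(8*I*pi/9)   exp(-8*I*pi/9)  exp(-2*I*pi/3)  exp(-4*I*pi/9)  exp(-2*I*pi/9)
  chi_2          1             exp(4*I*pi/9)   exp(8*I*pi/9)   exp(-2*I*pi/3)  exp(-2*I*pi/9)  exp(2*I*pi/9)   exp(2*I*pi/3)   exp(-8*I*pi/9)  exp(-4*I*pi/9)
  chi_3          1             exp(2*I*pi/3)   exp(-2*I*pi/3)  1               exp(2*I*pi/3)   exp(-2*I*pi/3)  1               exp(2*I*pi/3)   exp(-2*I*pi/3)
  chi_4          1             exp(8*I*pi/9)   exp(-2*I*pi/9)  exp(2*I*pi/3)   exp(-4*I*pi/9)  exp(4*I*pi/9)   exp(-2*I*pi/3)  exp(2*I*pi/9)   exp(-8*I*pi/9)
  chi_5          1             exp(-8*I*pi/9)  exp(2*I*pi/9)   exp(-2*I*pi/3)  exp(4*I*pi/9)   exp(-4*I*pi/9)  exp(2*I*pi/3)   exp(-2*I*pi/9)  exp(8*I*pi/9) 
  chi_6          1             exp(-2*I*pi/3)  exp(2*I*pi/3)   1               exp(-2*I*pi/3)  exp(2*I*pi/3)   1               exp(-2*I*pi/3)  exp(2*I*pi/3) 
  chi_7          1             exp(-4*I*pi/9)  exp(-8*I*pi/9)  exp(2*I*pi/3)   exp(2*I*pi/9)   exp(-2*I*pi/9)  exp(-2*I*pi/3)  exp(8*I*pi/9)   exp(4*I*pi/9) 
  chi_8          1             exp(-2*I*pi/9)  exp(-4*I*pi/9)  exp(-2*I*pi/3)  exp(-8*I*pi/9)  exp(8*I*pi/9)   exp(2*I*pi/3)   exp(4*I*pi/9)   exp(2*I*pi/9) 

Spot check: chi_5(7) = zeta_9^(5*7) = zeta_9^35 = exp(-2*I*pi/9).

Details: Z/9Z is abelian, so all 9 irreducible complex representations are 1-dimensional. They are given by chi_k(m) = zeta_9^(k*m) for k = 0,...,8. Row orthogonality: sum_m chi_k(m) conj(chi_l(m)) = 9 * [k = l].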